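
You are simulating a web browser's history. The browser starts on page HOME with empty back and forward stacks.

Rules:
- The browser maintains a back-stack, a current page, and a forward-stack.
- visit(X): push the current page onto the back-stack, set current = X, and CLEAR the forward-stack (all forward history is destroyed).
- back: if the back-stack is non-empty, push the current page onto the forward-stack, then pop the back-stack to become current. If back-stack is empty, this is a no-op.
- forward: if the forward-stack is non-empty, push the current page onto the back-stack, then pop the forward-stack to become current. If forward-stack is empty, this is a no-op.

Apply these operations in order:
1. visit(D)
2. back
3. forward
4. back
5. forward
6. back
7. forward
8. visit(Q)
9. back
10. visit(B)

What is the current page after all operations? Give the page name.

After 1 (visit(D)): cur=D back=1 fwd=0
After 2 (back): cur=HOME back=0 fwd=1
After 3 (forward): cur=D back=1 fwd=0
After 4 (back): cur=HOME back=0 fwd=1
After 5 (forward): cur=D back=1 fwd=0
After 6 (back): cur=HOME back=0 fwd=1
After 7 (forward): cur=D back=1 fwd=0
After 8 (visit(Q)): cur=Q back=2 fwd=0
After 9 (back): cur=D back=1 fwd=1
After 10 (visit(B)): cur=B back=2 fwd=0

Answer: B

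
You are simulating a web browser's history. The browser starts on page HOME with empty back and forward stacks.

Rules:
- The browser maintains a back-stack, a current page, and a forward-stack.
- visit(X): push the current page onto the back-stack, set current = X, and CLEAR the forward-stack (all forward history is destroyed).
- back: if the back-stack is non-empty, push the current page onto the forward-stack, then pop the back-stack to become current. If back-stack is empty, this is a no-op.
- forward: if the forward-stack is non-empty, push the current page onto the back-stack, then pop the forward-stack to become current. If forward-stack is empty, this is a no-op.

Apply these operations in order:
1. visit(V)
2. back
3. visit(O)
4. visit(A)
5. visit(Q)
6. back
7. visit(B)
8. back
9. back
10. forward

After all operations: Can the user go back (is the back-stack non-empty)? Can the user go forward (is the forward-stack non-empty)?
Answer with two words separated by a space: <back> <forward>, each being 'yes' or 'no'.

After 1 (visit(V)): cur=V back=1 fwd=0
After 2 (back): cur=HOME back=0 fwd=1
After 3 (visit(O)): cur=O back=1 fwd=0
After 4 (visit(A)): cur=A back=2 fwd=0
After 5 (visit(Q)): cur=Q back=3 fwd=0
After 6 (back): cur=A back=2 fwd=1
After 7 (visit(B)): cur=B back=3 fwd=0
After 8 (back): cur=A back=2 fwd=1
After 9 (back): cur=O back=1 fwd=2
After 10 (forward): cur=A back=2 fwd=1

Answer: yes yes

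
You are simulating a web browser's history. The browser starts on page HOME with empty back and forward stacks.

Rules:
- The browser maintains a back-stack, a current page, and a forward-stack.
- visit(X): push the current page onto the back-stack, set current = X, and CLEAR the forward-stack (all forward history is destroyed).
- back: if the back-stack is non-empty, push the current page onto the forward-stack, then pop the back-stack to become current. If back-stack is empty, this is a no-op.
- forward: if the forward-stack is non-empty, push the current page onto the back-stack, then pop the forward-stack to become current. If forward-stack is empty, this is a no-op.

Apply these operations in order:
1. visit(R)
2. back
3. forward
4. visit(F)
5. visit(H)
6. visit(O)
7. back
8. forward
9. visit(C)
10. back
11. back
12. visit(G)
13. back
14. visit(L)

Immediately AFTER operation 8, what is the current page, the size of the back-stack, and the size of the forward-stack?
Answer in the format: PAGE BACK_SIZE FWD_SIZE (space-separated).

After 1 (visit(R)): cur=R back=1 fwd=0
After 2 (back): cur=HOME back=0 fwd=1
After 3 (forward): cur=R back=1 fwd=0
After 4 (visit(F)): cur=F back=2 fwd=0
After 5 (visit(H)): cur=H back=3 fwd=0
After 6 (visit(O)): cur=O back=4 fwd=0
After 7 (back): cur=H back=3 fwd=1
After 8 (forward): cur=O back=4 fwd=0

O 4 0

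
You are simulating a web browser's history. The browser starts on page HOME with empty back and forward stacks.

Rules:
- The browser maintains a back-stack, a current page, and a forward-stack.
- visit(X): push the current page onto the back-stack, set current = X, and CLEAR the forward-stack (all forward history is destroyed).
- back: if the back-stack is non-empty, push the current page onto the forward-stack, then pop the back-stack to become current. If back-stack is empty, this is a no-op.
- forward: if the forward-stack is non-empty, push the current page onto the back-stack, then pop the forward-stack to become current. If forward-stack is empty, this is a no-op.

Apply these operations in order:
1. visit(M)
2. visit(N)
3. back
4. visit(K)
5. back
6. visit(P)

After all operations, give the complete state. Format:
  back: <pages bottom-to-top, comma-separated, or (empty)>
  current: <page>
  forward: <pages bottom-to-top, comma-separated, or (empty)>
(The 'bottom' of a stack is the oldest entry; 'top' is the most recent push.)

After 1 (visit(M)): cur=M back=1 fwd=0
After 2 (visit(N)): cur=N back=2 fwd=0
After 3 (back): cur=M back=1 fwd=1
After 4 (visit(K)): cur=K back=2 fwd=0
After 5 (back): cur=M back=1 fwd=1
After 6 (visit(P)): cur=P back=2 fwd=0

Answer: back: HOME,M
current: P
forward: (empty)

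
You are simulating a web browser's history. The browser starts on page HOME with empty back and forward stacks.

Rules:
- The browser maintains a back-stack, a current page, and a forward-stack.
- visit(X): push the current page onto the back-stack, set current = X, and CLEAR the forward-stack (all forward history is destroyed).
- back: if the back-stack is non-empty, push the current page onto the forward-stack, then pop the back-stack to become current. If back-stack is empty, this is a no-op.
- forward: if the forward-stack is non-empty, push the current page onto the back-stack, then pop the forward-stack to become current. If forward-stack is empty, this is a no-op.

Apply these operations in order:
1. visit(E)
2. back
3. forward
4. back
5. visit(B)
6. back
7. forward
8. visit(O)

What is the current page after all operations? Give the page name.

After 1 (visit(E)): cur=E back=1 fwd=0
After 2 (back): cur=HOME back=0 fwd=1
After 3 (forward): cur=E back=1 fwd=0
After 4 (back): cur=HOME back=0 fwd=1
After 5 (visit(B)): cur=B back=1 fwd=0
After 6 (back): cur=HOME back=0 fwd=1
After 7 (forward): cur=B back=1 fwd=0
After 8 (visit(O)): cur=O back=2 fwd=0

Answer: O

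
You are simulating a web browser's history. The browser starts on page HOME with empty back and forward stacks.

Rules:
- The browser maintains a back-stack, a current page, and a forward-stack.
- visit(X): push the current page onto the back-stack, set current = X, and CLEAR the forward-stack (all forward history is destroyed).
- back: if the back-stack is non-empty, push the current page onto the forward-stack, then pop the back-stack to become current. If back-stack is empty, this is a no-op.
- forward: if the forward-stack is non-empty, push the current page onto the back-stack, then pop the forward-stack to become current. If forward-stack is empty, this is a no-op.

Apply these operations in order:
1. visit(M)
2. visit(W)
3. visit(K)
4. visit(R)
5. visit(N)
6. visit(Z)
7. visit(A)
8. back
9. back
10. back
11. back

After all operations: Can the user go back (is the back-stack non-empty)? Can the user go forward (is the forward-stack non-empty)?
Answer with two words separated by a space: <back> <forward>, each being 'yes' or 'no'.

Answer: yes yes

Derivation:
After 1 (visit(M)): cur=M back=1 fwd=0
After 2 (visit(W)): cur=W back=2 fwd=0
After 3 (visit(K)): cur=K back=3 fwd=0
After 4 (visit(R)): cur=R back=4 fwd=0
After 5 (visit(N)): cur=N back=5 fwd=0
After 6 (visit(Z)): cur=Z back=6 fwd=0
After 7 (visit(A)): cur=A back=7 fwd=0
After 8 (back): cur=Z back=6 fwd=1
After 9 (back): cur=N back=5 fwd=2
After 10 (back): cur=R back=4 fwd=3
After 11 (back): cur=K back=3 fwd=4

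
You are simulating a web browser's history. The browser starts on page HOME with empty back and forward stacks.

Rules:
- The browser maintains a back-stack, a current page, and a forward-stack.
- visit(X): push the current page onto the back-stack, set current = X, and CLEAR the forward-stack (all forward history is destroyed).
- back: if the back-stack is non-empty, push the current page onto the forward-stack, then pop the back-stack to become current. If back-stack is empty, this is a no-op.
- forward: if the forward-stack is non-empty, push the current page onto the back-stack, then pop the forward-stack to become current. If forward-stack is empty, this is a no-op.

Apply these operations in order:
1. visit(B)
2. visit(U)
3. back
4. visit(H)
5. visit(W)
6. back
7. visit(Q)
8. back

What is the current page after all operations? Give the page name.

After 1 (visit(B)): cur=B back=1 fwd=0
After 2 (visit(U)): cur=U back=2 fwd=0
After 3 (back): cur=B back=1 fwd=1
After 4 (visit(H)): cur=H back=2 fwd=0
After 5 (visit(W)): cur=W back=3 fwd=0
After 6 (back): cur=H back=2 fwd=1
After 7 (visit(Q)): cur=Q back=3 fwd=0
After 8 (back): cur=H back=2 fwd=1

Answer: H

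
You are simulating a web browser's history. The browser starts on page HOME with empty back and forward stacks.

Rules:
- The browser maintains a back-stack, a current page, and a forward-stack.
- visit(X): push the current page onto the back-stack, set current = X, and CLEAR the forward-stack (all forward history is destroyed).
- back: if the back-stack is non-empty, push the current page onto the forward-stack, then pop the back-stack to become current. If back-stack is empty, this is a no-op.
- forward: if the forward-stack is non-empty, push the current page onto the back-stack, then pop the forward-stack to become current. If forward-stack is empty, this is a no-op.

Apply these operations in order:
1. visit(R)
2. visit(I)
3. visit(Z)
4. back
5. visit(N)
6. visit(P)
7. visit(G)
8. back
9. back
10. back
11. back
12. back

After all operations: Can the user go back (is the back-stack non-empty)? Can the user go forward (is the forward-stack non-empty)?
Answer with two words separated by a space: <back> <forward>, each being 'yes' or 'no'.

After 1 (visit(R)): cur=R back=1 fwd=0
After 2 (visit(I)): cur=I back=2 fwd=0
After 3 (visit(Z)): cur=Z back=3 fwd=0
After 4 (back): cur=I back=2 fwd=1
After 5 (visit(N)): cur=N back=3 fwd=0
After 6 (visit(P)): cur=P back=4 fwd=0
After 7 (visit(G)): cur=G back=5 fwd=0
After 8 (back): cur=P back=4 fwd=1
After 9 (back): cur=N back=3 fwd=2
After 10 (back): cur=I back=2 fwd=3
After 11 (back): cur=R back=1 fwd=4
After 12 (back): cur=HOME back=0 fwd=5

Answer: no yes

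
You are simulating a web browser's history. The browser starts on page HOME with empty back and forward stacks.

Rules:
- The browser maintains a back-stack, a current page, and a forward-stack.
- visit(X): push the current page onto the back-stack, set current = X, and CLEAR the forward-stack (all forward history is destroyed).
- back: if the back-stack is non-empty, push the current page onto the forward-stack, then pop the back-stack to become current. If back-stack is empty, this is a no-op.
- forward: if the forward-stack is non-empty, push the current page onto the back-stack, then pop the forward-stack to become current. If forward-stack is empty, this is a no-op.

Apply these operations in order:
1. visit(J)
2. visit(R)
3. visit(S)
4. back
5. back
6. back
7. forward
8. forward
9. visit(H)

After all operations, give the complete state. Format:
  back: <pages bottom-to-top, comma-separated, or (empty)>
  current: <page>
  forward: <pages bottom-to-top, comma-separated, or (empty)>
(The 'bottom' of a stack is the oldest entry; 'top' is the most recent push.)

After 1 (visit(J)): cur=J back=1 fwd=0
After 2 (visit(R)): cur=R back=2 fwd=0
After 3 (visit(S)): cur=S back=3 fwd=0
After 4 (back): cur=R back=2 fwd=1
After 5 (back): cur=J back=1 fwd=2
After 6 (back): cur=HOME back=0 fwd=3
After 7 (forward): cur=J back=1 fwd=2
After 8 (forward): cur=R back=2 fwd=1
After 9 (visit(H)): cur=H back=3 fwd=0

Answer: back: HOME,J,R
current: H
forward: (empty)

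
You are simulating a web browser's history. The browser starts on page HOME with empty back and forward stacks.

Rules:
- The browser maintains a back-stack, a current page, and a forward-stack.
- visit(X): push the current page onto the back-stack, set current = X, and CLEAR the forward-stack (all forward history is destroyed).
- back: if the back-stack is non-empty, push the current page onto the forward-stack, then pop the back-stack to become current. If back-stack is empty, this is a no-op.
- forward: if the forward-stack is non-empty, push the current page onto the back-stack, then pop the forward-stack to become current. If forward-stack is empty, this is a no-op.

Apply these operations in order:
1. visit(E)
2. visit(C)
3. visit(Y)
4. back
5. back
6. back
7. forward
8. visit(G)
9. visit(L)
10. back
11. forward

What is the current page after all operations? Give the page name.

After 1 (visit(E)): cur=E back=1 fwd=0
After 2 (visit(C)): cur=C back=2 fwd=0
After 3 (visit(Y)): cur=Y back=3 fwd=0
After 4 (back): cur=C back=2 fwd=1
After 5 (back): cur=E back=1 fwd=2
After 6 (back): cur=HOME back=0 fwd=3
After 7 (forward): cur=E back=1 fwd=2
After 8 (visit(G)): cur=G back=2 fwd=0
After 9 (visit(L)): cur=L back=3 fwd=0
After 10 (back): cur=G back=2 fwd=1
After 11 (forward): cur=L back=3 fwd=0

Answer: L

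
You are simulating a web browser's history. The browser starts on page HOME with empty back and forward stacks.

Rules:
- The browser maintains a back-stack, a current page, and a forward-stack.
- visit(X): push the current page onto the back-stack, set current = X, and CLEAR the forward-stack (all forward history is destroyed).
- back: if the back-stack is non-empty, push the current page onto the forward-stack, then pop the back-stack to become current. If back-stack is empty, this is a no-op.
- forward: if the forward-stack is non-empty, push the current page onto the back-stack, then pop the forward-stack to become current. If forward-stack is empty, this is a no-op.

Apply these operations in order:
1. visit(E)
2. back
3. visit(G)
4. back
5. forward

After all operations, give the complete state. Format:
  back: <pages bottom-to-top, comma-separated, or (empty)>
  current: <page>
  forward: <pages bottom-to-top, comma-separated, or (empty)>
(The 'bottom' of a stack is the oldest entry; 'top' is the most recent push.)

Answer: back: HOME
current: G
forward: (empty)

Derivation:
After 1 (visit(E)): cur=E back=1 fwd=0
After 2 (back): cur=HOME back=0 fwd=1
After 3 (visit(G)): cur=G back=1 fwd=0
After 4 (back): cur=HOME back=0 fwd=1
After 5 (forward): cur=G back=1 fwd=0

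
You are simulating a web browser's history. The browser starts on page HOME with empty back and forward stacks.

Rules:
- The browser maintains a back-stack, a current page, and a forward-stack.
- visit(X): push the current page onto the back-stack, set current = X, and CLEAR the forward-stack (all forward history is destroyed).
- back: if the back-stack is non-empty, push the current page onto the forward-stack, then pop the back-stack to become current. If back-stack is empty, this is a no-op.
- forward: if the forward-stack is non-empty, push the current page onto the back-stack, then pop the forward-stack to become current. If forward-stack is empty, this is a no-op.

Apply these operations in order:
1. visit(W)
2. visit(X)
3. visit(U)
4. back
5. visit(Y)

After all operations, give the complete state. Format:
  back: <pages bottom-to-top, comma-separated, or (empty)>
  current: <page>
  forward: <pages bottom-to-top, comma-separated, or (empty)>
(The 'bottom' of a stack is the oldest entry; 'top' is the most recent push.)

Answer: back: HOME,W,X
current: Y
forward: (empty)

Derivation:
After 1 (visit(W)): cur=W back=1 fwd=0
After 2 (visit(X)): cur=X back=2 fwd=0
After 3 (visit(U)): cur=U back=3 fwd=0
After 4 (back): cur=X back=2 fwd=1
After 5 (visit(Y)): cur=Y back=3 fwd=0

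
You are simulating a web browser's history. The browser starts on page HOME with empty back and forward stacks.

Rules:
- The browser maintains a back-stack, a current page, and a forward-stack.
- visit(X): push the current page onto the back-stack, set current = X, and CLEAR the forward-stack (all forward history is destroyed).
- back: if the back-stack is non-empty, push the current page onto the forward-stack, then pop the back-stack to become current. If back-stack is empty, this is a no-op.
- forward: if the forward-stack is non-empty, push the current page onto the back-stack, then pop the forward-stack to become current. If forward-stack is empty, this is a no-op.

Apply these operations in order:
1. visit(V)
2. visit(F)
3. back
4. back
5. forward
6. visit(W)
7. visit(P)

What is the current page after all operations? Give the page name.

After 1 (visit(V)): cur=V back=1 fwd=0
After 2 (visit(F)): cur=F back=2 fwd=0
After 3 (back): cur=V back=1 fwd=1
After 4 (back): cur=HOME back=0 fwd=2
After 5 (forward): cur=V back=1 fwd=1
After 6 (visit(W)): cur=W back=2 fwd=0
After 7 (visit(P)): cur=P back=3 fwd=0

Answer: P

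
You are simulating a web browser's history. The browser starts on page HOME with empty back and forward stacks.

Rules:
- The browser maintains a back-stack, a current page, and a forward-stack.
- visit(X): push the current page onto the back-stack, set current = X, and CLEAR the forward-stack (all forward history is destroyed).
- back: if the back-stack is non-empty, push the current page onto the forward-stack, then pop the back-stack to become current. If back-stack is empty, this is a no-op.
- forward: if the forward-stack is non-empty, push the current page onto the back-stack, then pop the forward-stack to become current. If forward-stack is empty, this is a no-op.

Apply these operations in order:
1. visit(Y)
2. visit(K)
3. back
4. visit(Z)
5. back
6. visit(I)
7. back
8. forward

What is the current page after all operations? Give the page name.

Answer: I

Derivation:
After 1 (visit(Y)): cur=Y back=1 fwd=0
After 2 (visit(K)): cur=K back=2 fwd=0
After 3 (back): cur=Y back=1 fwd=1
After 4 (visit(Z)): cur=Z back=2 fwd=0
After 5 (back): cur=Y back=1 fwd=1
After 6 (visit(I)): cur=I back=2 fwd=0
After 7 (back): cur=Y back=1 fwd=1
After 8 (forward): cur=I back=2 fwd=0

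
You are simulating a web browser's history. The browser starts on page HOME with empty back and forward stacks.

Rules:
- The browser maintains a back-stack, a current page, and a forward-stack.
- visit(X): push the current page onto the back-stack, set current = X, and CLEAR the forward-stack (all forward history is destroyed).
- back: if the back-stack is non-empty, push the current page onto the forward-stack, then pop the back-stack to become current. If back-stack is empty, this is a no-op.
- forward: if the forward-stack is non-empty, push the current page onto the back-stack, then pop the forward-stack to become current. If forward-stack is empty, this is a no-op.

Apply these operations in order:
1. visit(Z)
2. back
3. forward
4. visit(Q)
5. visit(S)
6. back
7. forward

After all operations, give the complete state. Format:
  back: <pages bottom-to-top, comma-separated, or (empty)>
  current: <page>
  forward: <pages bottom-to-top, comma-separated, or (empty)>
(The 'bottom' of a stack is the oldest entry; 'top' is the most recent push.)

Answer: back: HOME,Z,Q
current: S
forward: (empty)

Derivation:
After 1 (visit(Z)): cur=Z back=1 fwd=0
After 2 (back): cur=HOME back=0 fwd=1
After 3 (forward): cur=Z back=1 fwd=0
After 4 (visit(Q)): cur=Q back=2 fwd=0
After 5 (visit(S)): cur=S back=3 fwd=0
After 6 (back): cur=Q back=2 fwd=1
After 7 (forward): cur=S back=3 fwd=0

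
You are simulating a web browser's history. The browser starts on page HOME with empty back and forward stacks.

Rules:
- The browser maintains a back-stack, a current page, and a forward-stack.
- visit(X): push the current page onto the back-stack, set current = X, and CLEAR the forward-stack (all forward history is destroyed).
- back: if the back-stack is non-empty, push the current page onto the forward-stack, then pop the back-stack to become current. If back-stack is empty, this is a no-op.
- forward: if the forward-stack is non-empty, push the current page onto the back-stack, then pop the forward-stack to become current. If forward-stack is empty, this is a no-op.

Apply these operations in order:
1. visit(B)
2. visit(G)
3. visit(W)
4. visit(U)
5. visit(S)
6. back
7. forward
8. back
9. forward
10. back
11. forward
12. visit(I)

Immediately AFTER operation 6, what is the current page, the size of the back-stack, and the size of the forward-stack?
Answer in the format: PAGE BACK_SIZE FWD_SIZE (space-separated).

After 1 (visit(B)): cur=B back=1 fwd=0
After 2 (visit(G)): cur=G back=2 fwd=0
After 3 (visit(W)): cur=W back=3 fwd=0
After 4 (visit(U)): cur=U back=4 fwd=0
After 5 (visit(S)): cur=S back=5 fwd=0
After 6 (back): cur=U back=4 fwd=1

U 4 1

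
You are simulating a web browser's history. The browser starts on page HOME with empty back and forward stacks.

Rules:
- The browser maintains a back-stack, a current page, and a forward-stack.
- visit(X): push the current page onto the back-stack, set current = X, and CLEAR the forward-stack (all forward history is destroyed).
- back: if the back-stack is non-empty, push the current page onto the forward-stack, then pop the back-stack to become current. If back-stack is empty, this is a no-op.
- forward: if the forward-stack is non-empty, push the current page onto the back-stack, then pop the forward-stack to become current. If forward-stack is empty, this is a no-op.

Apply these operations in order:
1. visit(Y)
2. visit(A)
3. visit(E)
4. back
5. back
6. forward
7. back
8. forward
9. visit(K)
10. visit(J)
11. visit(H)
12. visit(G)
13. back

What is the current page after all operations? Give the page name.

Answer: H

Derivation:
After 1 (visit(Y)): cur=Y back=1 fwd=0
After 2 (visit(A)): cur=A back=2 fwd=0
After 3 (visit(E)): cur=E back=3 fwd=0
After 4 (back): cur=A back=2 fwd=1
After 5 (back): cur=Y back=1 fwd=2
After 6 (forward): cur=A back=2 fwd=1
After 7 (back): cur=Y back=1 fwd=2
After 8 (forward): cur=A back=2 fwd=1
After 9 (visit(K)): cur=K back=3 fwd=0
After 10 (visit(J)): cur=J back=4 fwd=0
After 11 (visit(H)): cur=H back=5 fwd=0
After 12 (visit(G)): cur=G back=6 fwd=0
After 13 (back): cur=H back=5 fwd=1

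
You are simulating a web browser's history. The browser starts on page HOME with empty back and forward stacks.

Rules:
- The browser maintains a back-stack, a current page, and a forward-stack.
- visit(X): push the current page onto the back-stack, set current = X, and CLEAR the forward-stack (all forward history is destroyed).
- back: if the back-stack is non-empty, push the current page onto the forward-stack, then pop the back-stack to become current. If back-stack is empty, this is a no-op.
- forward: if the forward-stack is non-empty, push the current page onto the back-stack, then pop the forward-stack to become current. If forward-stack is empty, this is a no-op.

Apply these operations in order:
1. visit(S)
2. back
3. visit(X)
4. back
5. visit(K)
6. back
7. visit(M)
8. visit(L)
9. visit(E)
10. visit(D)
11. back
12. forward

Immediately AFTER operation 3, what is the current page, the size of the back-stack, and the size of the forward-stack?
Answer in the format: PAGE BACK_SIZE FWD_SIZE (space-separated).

After 1 (visit(S)): cur=S back=1 fwd=0
After 2 (back): cur=HOME back=0 fwd=1
After 3 (visit(X)): cur=X back=1 fwd=0

X 1 0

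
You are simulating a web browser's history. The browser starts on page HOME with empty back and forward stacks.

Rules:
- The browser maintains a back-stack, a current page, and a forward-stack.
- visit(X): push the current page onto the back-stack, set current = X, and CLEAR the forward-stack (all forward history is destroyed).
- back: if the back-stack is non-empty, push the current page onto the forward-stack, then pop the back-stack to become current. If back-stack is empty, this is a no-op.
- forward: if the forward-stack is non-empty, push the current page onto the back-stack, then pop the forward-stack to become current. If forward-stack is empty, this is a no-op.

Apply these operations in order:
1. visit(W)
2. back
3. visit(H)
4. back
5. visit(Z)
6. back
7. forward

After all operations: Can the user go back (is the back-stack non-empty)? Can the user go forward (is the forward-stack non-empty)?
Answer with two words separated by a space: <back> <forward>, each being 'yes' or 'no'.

Answer: yes no

Derivation:
After 1 (visit(W)): cur=W back=1 fwd=0
After 2 (back): cur=HOME back=0 fwd=1
After 3 (visit(H)): cur=H back=1 fwd=0
After 4 (back): cur=HOME back=0 fwd=1
After 5 (visit(Z)): cur=Z back=1 fwd=0
After 6 (back): cur=HOME back=0 fwd=1
After 7 (forward): cur=Z back=1 fwd=0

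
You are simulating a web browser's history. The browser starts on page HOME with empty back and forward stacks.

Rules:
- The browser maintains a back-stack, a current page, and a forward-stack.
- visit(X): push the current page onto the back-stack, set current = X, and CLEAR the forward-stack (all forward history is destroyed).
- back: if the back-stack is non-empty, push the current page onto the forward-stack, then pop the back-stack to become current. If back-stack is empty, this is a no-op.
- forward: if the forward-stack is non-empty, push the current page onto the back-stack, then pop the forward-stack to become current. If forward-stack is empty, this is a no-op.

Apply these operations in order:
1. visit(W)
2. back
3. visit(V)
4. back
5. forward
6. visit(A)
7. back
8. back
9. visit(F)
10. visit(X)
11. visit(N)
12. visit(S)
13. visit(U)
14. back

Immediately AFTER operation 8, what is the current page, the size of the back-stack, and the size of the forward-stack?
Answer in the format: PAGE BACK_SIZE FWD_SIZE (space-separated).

After 1 (visit(W)): cur=W back=1 fwd=0
After 2 (back): cur=HOME back=0 fwd=1
After 3 (visit(V)): cur=V back=1 fwd=0
After 4 (back): cur=HOME back=0 fwd=1
After 5 (forward): cur=V back=1 fwd=0
After 6 (visit(A)): cur=A back=2 fwd=0
After 7 (back): cur=V back=1 fwd=1
After 8 (back): cur=HOME back=0 fwd=2

HOME 0 2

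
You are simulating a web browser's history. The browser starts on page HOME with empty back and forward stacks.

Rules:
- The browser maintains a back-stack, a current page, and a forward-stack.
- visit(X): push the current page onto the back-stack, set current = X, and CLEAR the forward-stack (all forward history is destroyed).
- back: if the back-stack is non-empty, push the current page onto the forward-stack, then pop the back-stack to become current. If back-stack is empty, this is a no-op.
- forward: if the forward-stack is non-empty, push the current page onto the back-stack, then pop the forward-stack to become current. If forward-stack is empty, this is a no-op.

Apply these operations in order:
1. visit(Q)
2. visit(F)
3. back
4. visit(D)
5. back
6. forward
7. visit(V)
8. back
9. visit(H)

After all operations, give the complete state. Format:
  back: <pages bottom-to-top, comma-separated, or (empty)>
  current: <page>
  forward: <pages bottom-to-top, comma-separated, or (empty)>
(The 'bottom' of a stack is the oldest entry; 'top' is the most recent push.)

Answer: back: HOME,Q,D
current: H
forward: (empty)

Derivation:
After 1 (visit(Q)): cur=Q back=1 fwd=0
After 2 (visit(F)): cur=F back=2 fwd=0
After 3 (back): cur=Q back=1 fwd=1
After 4 (visit(D)): cur=D back=2 fwd=0
After 5 (back): cur=Q back=1 fwd=1
After 6 (forward): cur=D back=2 fwd=0
After 7 (visit(V)): cur=V back=3 fwd=0
After 8 (back): cur=D back=2 fwd=1
After 9 (visit(H)): cur=H back=3 fwd=0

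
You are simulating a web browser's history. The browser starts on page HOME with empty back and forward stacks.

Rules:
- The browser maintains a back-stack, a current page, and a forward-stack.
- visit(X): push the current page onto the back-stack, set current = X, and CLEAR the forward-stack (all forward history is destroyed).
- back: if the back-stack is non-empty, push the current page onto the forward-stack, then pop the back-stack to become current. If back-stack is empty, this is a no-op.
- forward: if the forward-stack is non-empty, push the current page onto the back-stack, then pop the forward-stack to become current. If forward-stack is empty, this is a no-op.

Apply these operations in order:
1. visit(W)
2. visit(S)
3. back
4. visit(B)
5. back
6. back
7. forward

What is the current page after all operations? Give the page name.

Answer: W

Derivation:
After 1 (visit(W)): cur=W back=1 fwd=0
After 2 (visit(S)): cur=S back=2 fwd=0
After 3 (back): cur=W back=1 fwd=1
After 4 (visit(B)): cur=B back=2 fwd=0
After 5 (back): cur=W back=1 fwd=1
After 6 (back): cur=HOME back=0 fwd=2
After 7 (forward): cur=W back=1 fwd=1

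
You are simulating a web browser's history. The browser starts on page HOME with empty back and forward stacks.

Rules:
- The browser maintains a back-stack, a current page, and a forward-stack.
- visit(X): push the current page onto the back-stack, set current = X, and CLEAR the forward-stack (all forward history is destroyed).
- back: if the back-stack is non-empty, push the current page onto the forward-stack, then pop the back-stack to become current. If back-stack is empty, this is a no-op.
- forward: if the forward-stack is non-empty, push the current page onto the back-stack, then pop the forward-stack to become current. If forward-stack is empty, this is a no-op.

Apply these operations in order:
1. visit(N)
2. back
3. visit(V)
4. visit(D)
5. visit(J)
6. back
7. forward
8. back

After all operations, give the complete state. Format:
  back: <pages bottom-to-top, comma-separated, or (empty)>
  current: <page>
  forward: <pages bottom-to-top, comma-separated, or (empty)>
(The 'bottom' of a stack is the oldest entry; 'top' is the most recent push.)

Answer: back: HOME,V
current: D
forward: J

Derivation:
After 1 (visit(N)): cur=N back=1 fwd=0
After 2 (back): cur=HOME back=0 fwd=1
After 3 (visit(V)): cur=V back=1 fwd=0
After 4 (visit(D)): cur=D back=2 fwd=0
After 5 (visit(J)): cur=J back=3 fwd=0
After 6 (back): cur=D back=2 fwd=1
After 7 (forward): cur=J back=3 fwd=0
After 8 (back): cur=D back=2 fwd=1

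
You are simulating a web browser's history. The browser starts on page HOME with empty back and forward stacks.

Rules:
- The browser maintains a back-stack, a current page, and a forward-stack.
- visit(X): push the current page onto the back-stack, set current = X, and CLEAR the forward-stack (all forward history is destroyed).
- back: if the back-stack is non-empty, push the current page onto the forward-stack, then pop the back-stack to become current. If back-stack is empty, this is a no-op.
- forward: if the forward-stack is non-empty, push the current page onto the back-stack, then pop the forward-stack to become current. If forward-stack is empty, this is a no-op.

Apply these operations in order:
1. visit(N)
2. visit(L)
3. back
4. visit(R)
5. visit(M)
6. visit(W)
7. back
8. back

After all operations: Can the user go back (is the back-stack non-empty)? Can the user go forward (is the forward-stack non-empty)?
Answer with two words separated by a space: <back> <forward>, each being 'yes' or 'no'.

Answer: yes yes

Derivation:
After 1 (visit(N)): cur=N back=1 fwd=0
After 2 (visit(L)): cur=L back=2 fwd=0
After 3 (back): cur=N back=1 fwd=1
After 4 (visit(R)): cur=R back=2 fwd=0
After 5 (visit(M)): cur=M back=3 fwd=0
After 6 (visit(W)): cur=W back=4 fwd=0
After 7 (back): cur=M back=3 fwd=1
After 8 (back): cur=R back=2 fwd=2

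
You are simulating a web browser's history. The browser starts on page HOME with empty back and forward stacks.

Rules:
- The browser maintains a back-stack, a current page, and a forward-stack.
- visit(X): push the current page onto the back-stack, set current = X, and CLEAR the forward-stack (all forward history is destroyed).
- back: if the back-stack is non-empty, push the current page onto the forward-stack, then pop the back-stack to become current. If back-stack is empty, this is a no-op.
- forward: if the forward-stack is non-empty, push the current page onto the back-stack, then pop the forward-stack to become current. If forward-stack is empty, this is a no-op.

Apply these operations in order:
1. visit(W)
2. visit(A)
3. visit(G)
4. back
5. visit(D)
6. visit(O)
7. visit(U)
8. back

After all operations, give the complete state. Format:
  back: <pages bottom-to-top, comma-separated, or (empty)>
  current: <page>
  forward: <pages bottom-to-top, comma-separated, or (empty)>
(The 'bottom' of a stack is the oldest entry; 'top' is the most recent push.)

Answer: back: HOME,W,A,D
current: O
forward: U

Derivation:
After 1 (visit(W)): cur=W back=1 fwd=0
After 2 (visit(A)): cur=A back=2 fwd=0
After 3 (visit(G)): cur=G back=3 fwd=0
After 4 (back): cur=A back=2 fwd=1
After 5 (visit(D)): cur=D back=3 fwd=0
After 6 (visit(O)): cur=O back=4 fwd=0
After 7 (visit(U)): cur=U back=5 fwd=0
After 8 (back): cur=O back=4 fwd=1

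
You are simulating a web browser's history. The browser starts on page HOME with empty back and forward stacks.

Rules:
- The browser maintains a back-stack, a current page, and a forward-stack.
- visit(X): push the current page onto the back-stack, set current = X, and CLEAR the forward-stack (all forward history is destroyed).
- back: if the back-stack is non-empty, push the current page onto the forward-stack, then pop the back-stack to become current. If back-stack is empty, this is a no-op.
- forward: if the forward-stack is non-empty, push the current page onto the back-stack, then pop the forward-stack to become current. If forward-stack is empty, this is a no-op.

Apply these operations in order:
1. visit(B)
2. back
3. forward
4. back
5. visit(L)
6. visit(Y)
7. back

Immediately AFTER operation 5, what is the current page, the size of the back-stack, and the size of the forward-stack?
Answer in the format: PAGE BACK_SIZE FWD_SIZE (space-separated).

After 1 (visit(B)): cur=B back=1 fwd=0
After 2 (back): cur=HOME back=0 fwd=1
After 3 (forward): cur=B back=1 fwd=0
After 4 (back): cur=HOME back=0 fwd=1
After 5 (visit(L)): cur=L back=1 fwd=0

L 1 0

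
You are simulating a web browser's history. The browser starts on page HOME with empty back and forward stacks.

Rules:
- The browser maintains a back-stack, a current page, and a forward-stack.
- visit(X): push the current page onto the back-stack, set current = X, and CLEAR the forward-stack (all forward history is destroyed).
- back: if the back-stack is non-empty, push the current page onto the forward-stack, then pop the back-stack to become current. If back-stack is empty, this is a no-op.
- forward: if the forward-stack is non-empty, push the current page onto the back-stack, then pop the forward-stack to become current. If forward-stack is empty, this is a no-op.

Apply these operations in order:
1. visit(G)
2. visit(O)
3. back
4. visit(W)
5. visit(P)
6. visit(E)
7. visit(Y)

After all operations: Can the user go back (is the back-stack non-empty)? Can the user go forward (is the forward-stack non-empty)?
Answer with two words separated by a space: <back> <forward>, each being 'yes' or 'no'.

Answer: yes no

Derivation:
After 1 (visit(G)): cur=G back=1 fwd=0
After 2 (visit(O)): cur=O back=2 fwd=0
After 3 (back): cur=G back=1 fwd=1
After 4 (visit(W)): cur=W back=2 fwd=0
After 5 (visit(P)): cur=P back=3 fwd=0
After 6 (visit(E)): cur=E back=4 fwd=0
After 7 (visit(Y)): cur=Y back=5 fwd=0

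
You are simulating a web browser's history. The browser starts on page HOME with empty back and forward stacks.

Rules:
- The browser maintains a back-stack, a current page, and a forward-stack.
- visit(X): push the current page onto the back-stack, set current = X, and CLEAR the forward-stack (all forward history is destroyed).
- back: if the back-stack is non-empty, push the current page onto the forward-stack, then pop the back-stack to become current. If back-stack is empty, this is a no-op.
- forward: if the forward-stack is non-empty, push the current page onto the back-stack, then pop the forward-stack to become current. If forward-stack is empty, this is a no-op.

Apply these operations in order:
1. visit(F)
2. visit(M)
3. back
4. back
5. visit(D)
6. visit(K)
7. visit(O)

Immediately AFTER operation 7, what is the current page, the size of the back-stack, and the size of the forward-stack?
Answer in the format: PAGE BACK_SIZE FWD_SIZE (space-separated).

After 1 (visit(F)): cur=F back=1 fwd=0
After 2 (visit(M)): cur=M back=2 fwd=0
After 3 (back): cur=F back=1 fwd=1
After 4 (back): cur=HOME back=0 fwd=2
After 5 (visit(D)): cur=D back=1 fwd=0
After 6 (visit(K)): cur=K back=2 fwd=0
After 7 (visit(O)): cur=O back=3 fwd=0

O 3 0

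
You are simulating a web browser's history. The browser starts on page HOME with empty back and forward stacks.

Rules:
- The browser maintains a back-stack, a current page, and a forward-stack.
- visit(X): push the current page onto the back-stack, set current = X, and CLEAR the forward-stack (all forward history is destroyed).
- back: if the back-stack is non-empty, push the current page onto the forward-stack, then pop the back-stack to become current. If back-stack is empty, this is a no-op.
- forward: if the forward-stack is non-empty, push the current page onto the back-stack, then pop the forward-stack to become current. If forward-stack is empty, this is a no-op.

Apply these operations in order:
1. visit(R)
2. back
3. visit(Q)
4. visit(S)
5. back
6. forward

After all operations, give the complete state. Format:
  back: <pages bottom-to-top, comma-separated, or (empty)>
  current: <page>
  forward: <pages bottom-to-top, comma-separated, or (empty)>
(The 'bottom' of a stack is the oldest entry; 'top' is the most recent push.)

Answer: back: HOME,Q
current: S
forward: (empty)

Derivation:
After 1 (visit(R)): cur=R back=1 fwd=0
After 2 (back): cur=HOME back=0 fwd=1
After 3 (visit(Q)): cur=Q back=1 fwd=0
After 4 (visit(S)): cur=S back=2 fwd=0
After 5 (back): cur=Q back=1 fwd=1
After 6 (forward): cur=S back=2 fwd=0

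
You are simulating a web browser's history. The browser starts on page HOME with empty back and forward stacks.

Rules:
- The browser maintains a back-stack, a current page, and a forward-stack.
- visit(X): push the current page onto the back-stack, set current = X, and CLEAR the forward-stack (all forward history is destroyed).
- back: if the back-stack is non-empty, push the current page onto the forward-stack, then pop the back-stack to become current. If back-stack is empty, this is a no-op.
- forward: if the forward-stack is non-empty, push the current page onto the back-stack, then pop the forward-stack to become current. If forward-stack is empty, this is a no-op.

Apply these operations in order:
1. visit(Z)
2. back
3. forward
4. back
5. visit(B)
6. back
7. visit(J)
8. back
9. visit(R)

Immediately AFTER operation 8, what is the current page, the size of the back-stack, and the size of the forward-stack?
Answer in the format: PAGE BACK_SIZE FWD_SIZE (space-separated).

After 1 (visit(Z)): cur=Z back=1 fwd=0
After 2 (back): cur=HOME back=0 fwd=1
After 3 (forward): cur=Z back=1 fwd=0
After 4 (back): cur=HOME back=0 fwd=1
After 5 (visit(B)): cur=B back=1 fwd=0
After 6 (back): cur=HOME back=0 fwd=1
After 7 (visit(J)): cur=J back=1 fwd=0
After 8 (back): cur=HOME back=0 fwd=1

HOME 0 1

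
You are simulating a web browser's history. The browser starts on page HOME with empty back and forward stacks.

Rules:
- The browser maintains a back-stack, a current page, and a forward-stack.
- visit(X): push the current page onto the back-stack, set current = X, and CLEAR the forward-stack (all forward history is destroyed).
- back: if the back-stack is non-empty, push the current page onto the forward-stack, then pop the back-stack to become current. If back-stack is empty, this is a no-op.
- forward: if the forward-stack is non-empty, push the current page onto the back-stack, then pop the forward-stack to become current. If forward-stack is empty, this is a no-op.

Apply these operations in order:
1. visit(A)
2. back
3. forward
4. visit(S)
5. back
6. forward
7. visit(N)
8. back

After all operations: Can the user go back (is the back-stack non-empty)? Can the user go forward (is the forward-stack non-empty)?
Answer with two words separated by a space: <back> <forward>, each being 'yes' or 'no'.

Answer: yes yes

Derivation:
After 1 (visit(A)): cur=A back=1 fwd=0
After 2 (back): cur=HOME back=0 fwd=1
After 3 (forward): cur=A back=1 fwd=0
After 4 (visit(S)): cur=S back=2 fwd=0
After 5 (back): cur=A back=1 fwd=1
After 6 (forward): cur=S back=2 fwd=0
After 7 (visit(N)): cur=N back=3 fwd=0
After 8 (back): cur=S back=2 fwd=1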